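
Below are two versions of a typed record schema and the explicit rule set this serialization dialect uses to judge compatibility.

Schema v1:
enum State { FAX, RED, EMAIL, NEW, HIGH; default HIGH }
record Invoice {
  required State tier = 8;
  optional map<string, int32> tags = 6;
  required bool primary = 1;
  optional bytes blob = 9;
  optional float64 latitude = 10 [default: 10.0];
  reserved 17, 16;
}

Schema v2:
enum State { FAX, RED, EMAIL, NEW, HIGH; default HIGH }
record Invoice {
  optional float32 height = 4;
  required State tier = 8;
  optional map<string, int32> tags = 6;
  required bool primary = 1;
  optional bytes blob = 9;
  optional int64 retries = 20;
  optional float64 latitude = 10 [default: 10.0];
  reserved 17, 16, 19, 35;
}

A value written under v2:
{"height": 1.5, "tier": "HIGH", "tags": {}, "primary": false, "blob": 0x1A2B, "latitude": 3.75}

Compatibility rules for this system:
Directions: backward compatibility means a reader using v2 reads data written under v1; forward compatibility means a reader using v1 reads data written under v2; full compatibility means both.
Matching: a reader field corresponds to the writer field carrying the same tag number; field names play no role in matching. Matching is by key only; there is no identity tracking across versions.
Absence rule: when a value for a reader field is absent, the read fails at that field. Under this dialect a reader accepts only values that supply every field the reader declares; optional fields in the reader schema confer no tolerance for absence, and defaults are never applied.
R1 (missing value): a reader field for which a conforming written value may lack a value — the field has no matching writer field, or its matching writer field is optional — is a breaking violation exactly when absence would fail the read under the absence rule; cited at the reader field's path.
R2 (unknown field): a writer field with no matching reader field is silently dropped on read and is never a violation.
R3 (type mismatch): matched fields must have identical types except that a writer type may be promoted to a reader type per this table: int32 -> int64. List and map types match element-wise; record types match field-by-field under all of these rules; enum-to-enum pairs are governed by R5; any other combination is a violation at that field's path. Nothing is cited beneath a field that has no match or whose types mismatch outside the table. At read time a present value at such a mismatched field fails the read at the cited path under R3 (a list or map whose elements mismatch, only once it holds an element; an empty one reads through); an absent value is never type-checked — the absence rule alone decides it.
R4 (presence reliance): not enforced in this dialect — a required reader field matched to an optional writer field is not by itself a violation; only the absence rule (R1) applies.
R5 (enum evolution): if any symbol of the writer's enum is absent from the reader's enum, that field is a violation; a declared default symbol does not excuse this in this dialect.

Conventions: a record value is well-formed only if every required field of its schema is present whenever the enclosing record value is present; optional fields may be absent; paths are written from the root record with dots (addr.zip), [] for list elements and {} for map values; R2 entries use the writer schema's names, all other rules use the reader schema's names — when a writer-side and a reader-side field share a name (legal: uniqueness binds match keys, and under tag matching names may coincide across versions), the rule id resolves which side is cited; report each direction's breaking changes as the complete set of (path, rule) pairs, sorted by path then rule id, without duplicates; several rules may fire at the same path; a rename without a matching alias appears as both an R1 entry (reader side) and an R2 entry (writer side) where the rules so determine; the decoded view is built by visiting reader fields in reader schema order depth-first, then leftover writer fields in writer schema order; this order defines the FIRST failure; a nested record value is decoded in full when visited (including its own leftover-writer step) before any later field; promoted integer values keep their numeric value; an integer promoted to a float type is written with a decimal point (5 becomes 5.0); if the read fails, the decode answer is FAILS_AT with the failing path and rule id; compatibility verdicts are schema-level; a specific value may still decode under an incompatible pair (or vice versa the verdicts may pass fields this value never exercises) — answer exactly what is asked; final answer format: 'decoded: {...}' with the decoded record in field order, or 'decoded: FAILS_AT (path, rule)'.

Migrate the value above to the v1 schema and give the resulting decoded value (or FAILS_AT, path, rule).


arrows below run writer -> reader for Invoice
decoding the Invoice value with the v1 reader:
  tier := "HIGH"
  tags := {}
  primary := false
  blob := 0x1A2B
  latitude := 3.75
  writer height: no reader field; dropped
  => decoded: {"tier": "HIGH", "tags": {}, "primary": false, "blob": 0x1A2B, "latitude": 3.75}
checking off the Invoice differences that do not matter here:
  added field retries to record Invoice: optional int64, tag 20 (in v2 it sits immediately before latitude) -> changes Invoice's schema-level verdicts only — the decode of this value is the same
  added field height to record Invoice: optional float32, tag 4 (in v2 it sits immediately before tier) -> changes Invoice's schema-level verdicts only — the decode of this value is the same

decoded: {"tier": "HIGH", "tags": {}, "primary": false, "blob": 0x1A2B, "latitude": 3.75}


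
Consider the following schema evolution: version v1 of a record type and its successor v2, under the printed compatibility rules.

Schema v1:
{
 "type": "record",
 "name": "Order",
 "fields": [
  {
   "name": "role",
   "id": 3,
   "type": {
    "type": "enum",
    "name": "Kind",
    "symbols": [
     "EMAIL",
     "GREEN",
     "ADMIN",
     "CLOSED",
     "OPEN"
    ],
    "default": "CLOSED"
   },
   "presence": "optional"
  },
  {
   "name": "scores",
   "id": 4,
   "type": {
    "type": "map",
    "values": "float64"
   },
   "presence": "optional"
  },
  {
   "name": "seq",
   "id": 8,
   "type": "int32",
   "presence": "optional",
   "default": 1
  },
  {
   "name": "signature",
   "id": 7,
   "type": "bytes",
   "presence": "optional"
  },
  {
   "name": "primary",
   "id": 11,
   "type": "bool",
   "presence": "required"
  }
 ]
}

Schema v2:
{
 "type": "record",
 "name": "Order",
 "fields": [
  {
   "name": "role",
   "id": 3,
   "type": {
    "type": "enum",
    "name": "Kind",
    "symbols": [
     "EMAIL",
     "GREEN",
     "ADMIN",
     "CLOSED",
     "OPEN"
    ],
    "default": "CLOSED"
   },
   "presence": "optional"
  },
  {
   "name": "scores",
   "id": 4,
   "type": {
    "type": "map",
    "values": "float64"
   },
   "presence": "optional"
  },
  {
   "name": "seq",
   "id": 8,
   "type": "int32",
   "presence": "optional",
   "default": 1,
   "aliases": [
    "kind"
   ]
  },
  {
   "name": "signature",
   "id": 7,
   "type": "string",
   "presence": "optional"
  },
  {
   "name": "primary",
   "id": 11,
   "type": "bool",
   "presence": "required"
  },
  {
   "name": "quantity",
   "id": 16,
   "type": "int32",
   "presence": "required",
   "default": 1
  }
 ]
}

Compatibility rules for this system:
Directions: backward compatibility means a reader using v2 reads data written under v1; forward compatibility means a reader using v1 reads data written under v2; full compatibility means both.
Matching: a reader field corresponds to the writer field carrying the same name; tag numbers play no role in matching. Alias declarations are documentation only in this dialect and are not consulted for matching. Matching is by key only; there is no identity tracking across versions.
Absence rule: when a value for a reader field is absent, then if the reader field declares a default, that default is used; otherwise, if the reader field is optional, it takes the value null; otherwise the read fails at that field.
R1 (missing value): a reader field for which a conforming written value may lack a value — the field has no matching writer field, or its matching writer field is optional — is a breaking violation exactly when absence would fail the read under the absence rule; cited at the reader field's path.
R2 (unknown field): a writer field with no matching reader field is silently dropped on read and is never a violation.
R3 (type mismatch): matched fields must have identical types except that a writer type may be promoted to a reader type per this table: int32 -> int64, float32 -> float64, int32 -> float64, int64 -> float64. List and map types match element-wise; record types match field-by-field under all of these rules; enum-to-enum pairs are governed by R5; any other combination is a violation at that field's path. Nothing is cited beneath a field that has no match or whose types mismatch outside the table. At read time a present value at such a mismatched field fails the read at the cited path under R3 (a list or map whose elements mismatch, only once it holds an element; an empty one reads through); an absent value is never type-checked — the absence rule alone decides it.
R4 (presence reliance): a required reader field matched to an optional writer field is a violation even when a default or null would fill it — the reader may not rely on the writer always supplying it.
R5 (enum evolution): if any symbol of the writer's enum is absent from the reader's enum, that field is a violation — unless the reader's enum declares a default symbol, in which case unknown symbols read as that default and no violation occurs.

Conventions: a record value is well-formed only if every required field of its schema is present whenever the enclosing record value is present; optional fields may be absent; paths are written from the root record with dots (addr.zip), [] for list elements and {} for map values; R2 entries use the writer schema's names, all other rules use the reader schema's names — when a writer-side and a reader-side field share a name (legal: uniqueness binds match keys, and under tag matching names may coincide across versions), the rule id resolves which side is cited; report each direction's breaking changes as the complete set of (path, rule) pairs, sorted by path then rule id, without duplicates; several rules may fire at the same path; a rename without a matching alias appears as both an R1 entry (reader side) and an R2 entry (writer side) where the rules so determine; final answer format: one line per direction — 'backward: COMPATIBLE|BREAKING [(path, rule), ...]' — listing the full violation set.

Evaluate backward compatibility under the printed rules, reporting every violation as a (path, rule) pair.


each type pair in Order: writer, then reader
backward for Order (reader v2, writer v1):
  role: paired with writer role (Kind -> Kind; writer optional)
  scores: paired with writer scores (map<string, float64> -> map<string, float64>; writer optional)
  seq: paired with writer seq (int32 -> int32; writer optional)
  signature: paired with writer signature (bytes -> string; writer optional)
  primary: paired with writer primary (bool -> bool; writer required)
  no writer field matches reader quantity
  breaking: (signature, R3)
  => 1 violation(s): backward is BREAKING for Order
remaining Order differences; none change what is asked:
  added field quantity to record Order: required int32, tag 16, default 1 (in v2 it sits last) -> fires no rule on Order, leaving the asked answer as it is

backward: BREAKING [(signature, R3)]


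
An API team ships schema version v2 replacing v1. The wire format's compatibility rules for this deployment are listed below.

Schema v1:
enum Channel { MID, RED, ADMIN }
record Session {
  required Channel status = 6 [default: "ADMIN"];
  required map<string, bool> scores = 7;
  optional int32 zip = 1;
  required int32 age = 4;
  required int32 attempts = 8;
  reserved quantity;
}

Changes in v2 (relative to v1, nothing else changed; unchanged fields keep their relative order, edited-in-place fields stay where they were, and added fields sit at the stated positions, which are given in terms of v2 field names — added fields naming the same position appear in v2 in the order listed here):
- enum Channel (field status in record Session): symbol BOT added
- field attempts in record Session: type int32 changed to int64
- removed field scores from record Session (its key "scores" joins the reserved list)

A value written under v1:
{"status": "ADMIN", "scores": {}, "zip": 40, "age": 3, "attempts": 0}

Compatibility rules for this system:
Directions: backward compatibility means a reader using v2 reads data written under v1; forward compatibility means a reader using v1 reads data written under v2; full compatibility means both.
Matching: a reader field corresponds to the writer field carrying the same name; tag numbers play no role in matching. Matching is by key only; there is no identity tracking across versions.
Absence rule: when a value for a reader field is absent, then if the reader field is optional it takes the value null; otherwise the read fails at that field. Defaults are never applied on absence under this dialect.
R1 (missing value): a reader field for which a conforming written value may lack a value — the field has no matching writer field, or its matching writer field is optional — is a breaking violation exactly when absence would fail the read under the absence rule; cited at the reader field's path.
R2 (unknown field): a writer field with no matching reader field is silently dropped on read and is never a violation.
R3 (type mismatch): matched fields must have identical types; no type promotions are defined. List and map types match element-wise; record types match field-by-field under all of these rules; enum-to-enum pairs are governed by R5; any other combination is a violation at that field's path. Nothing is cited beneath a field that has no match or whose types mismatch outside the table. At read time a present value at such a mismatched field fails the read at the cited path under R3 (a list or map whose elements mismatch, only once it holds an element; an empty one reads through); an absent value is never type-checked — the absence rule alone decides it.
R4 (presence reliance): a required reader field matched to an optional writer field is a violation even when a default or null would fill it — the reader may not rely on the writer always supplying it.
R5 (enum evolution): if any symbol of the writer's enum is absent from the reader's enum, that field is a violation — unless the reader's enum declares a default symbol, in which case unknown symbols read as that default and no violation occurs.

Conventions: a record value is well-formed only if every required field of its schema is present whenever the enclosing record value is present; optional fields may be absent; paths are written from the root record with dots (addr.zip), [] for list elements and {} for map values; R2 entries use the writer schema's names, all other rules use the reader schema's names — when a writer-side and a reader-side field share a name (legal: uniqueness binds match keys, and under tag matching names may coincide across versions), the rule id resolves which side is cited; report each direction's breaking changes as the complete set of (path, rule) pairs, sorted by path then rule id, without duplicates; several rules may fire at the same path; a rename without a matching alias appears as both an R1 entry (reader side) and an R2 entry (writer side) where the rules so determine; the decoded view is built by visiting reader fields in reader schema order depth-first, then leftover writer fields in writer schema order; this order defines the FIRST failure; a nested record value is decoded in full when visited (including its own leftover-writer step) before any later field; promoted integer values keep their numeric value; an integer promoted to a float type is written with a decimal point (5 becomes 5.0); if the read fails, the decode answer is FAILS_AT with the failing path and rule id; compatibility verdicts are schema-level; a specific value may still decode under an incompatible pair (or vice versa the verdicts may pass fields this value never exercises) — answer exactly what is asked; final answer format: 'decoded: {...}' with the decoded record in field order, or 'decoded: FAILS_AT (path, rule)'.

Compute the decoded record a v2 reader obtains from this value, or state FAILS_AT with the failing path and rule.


decoded: FAILS_AT (attempts, R3)

arrows below run writer -> reader for Session
decoding the Session value with the v2 reader:
  status := "ADMIN"
  zip := 40
  age := 3
  read fails at attempts under R3
  => FAILS_AT (attempts, R3)
the rest of the Session diff is inert for this question:
  enum Channel (field status in record Session): symbol BOT added -> a verdict-level change on Session — the shown value reads the same
  removed field scores from record Session (its key "scores" joins the reserved list) -> a verdict-level change on Session — the shown value reads the same


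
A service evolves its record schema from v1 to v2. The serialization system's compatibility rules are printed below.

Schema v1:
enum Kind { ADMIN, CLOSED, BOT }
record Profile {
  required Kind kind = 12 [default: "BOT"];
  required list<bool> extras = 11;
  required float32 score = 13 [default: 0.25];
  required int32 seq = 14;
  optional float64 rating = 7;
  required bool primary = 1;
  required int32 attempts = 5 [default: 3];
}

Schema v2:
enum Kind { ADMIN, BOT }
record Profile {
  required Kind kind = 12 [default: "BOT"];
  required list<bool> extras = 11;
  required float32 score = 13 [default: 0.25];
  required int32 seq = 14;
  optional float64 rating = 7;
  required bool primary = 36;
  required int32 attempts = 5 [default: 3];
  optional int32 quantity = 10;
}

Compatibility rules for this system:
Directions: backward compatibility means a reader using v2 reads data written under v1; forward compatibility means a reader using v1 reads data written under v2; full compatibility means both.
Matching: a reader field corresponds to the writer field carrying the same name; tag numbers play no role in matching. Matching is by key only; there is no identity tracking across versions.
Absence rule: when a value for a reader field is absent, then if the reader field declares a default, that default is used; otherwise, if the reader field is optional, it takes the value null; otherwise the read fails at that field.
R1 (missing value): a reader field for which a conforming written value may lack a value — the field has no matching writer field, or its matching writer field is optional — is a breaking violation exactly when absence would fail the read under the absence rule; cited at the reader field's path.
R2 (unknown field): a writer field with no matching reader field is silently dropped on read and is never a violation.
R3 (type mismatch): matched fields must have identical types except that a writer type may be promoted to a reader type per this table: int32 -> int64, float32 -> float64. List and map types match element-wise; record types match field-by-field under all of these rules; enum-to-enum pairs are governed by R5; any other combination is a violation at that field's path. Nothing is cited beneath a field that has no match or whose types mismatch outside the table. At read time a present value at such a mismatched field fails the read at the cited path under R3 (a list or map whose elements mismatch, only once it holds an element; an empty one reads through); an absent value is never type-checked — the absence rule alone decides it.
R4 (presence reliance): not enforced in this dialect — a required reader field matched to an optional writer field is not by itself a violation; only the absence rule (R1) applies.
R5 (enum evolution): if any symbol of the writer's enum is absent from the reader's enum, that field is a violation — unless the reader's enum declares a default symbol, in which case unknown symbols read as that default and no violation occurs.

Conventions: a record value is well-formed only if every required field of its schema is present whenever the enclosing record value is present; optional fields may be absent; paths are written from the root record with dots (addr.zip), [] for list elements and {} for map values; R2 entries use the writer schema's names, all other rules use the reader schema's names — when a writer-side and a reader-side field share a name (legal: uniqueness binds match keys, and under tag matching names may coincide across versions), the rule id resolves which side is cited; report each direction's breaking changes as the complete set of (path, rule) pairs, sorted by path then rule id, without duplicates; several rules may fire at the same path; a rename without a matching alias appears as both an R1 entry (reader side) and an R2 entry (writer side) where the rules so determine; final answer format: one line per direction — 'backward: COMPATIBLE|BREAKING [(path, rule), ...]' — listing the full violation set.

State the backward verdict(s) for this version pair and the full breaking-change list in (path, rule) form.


backward: BREAKING [(kind, R5)]

the writer's type comes first in each Profile pair
backward analysis of Profile with v2 as reader and v1 as writer:
  kind: Kind -> Kind, writer required; from kind
  extras: list<bool> -> list<bool>, writer required; from extras
  score: float32 -> float32, writer required; from score
  seq: int32 -> int32, writer required; from seq
  rating: float64 -> float64, writer optional; from rating
  primary: bool -> bool, writer required; from primary
  attempts: int32 -> int32, writer required; from attempts
  quantity: no writer-side match
  breaking: (kind, R5)
  backward on Profile therefore BREAKING (1)
the rest of the Profile diff is inert for this question:
  field primary in record Profile: tag 1 changed to 36 -> inert for the asked Profile verdict: nothing fires
  added field quantity to record Profile: optional int32, tag 10 (in v2 it sits last) -> inert for the asked Profile verdict: nothing fires


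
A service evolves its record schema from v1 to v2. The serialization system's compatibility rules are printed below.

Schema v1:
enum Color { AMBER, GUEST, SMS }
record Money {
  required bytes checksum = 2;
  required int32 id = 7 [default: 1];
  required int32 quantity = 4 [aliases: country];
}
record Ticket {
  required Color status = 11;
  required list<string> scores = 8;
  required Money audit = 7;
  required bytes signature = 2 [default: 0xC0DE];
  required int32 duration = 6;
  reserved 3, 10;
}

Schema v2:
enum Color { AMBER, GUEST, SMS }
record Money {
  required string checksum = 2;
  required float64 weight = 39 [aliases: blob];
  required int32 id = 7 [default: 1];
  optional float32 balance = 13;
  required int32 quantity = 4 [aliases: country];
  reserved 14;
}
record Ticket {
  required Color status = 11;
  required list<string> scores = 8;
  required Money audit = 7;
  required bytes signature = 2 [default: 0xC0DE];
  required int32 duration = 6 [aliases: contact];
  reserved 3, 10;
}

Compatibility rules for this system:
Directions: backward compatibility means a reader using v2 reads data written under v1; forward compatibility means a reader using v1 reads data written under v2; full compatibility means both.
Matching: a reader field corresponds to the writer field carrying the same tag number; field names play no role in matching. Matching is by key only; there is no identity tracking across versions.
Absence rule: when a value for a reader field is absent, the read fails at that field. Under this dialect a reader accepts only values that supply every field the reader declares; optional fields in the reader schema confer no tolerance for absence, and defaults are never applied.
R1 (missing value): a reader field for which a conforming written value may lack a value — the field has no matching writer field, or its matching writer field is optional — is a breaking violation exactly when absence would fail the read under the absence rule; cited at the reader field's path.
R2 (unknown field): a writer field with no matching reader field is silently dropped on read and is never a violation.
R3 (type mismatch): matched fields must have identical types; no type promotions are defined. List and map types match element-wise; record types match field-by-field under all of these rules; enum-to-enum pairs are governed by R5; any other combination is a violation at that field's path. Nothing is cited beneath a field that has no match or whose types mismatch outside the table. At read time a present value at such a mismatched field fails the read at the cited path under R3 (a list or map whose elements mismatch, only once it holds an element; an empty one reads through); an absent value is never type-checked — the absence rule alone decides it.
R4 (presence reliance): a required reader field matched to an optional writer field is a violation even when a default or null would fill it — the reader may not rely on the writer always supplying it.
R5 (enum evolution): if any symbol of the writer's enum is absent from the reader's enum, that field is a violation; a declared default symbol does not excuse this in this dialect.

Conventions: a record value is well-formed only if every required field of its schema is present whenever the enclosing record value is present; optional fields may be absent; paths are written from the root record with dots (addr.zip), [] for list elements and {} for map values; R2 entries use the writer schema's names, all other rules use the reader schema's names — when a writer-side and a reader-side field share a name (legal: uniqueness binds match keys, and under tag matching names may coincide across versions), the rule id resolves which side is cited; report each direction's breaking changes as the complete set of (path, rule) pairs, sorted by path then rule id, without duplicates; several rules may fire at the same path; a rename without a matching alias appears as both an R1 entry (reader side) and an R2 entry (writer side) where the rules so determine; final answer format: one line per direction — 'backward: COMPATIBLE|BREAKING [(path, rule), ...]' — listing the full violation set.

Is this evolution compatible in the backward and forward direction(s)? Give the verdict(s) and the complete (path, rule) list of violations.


backward: BREAKING [(audit.balance, R1), (audit.checksum, R3), (audit.weight, R1)]; forward: BREAKING [(audit.checksum, R3)]

the writer's type comes first in each Ticket pair
backward analysis of Ticket with v2 as reader and v1 as writer:
  status: paired with writer status (Color -> Color; writer required)
  scores: paired with writer scores (list<string> -> list<string>; writer required)
  audit: paired with writer audit (Money -> Money; writer required)
  signature: paired with writer signature (bytes -> bytes; writer required)
  duration: paired with writer duration (int32 -> int32; writer required)
  audit.checksum: paired with writer audit.checksum (bytes -> string; writer required)
  audit.weight has no writer counterpart
  audit.id: paired with writer audit.id (int32 -> int32; writer required)
  audit.balance has no writer counterpart
  audit.quantity: paired with writer audit.quantity (int32 -> int32; writer required)
  violation R1 at audit.balance
  violation R3 at audit.checksum
  violation R1 at audit.weight
  => 3 violation(s): backward is BREAKING for Ticket
forward analysis of Ticket with v1 as reader and v2 as writer:
  status: paired with writer status (Color -> Color; writer required)
  scores: paired with writer scores (list<string> -> list<string>; writer required)
  audit: paired with writer audit (Money -> Money; writer required)
  signature: paired with writer signature (bytes -> bytes; writer required)
  duration: paired with writer duration (int32 -> int32; writer required)
  audit.checksum: paired with writer audit.checksum (string -> bytes; writer required)
  audit.id: paired with writer audit.id (int32 -> int32; writer required)
  audit.quantity: paired with writer audit.quantity (int32 -> int32; writer required)
  leftover writer field: audit.weight
  leftover writer field: audit.balance
  violation R3 at audit.checksum
  => 1 violation(s): forward is BREAKING for Ticket


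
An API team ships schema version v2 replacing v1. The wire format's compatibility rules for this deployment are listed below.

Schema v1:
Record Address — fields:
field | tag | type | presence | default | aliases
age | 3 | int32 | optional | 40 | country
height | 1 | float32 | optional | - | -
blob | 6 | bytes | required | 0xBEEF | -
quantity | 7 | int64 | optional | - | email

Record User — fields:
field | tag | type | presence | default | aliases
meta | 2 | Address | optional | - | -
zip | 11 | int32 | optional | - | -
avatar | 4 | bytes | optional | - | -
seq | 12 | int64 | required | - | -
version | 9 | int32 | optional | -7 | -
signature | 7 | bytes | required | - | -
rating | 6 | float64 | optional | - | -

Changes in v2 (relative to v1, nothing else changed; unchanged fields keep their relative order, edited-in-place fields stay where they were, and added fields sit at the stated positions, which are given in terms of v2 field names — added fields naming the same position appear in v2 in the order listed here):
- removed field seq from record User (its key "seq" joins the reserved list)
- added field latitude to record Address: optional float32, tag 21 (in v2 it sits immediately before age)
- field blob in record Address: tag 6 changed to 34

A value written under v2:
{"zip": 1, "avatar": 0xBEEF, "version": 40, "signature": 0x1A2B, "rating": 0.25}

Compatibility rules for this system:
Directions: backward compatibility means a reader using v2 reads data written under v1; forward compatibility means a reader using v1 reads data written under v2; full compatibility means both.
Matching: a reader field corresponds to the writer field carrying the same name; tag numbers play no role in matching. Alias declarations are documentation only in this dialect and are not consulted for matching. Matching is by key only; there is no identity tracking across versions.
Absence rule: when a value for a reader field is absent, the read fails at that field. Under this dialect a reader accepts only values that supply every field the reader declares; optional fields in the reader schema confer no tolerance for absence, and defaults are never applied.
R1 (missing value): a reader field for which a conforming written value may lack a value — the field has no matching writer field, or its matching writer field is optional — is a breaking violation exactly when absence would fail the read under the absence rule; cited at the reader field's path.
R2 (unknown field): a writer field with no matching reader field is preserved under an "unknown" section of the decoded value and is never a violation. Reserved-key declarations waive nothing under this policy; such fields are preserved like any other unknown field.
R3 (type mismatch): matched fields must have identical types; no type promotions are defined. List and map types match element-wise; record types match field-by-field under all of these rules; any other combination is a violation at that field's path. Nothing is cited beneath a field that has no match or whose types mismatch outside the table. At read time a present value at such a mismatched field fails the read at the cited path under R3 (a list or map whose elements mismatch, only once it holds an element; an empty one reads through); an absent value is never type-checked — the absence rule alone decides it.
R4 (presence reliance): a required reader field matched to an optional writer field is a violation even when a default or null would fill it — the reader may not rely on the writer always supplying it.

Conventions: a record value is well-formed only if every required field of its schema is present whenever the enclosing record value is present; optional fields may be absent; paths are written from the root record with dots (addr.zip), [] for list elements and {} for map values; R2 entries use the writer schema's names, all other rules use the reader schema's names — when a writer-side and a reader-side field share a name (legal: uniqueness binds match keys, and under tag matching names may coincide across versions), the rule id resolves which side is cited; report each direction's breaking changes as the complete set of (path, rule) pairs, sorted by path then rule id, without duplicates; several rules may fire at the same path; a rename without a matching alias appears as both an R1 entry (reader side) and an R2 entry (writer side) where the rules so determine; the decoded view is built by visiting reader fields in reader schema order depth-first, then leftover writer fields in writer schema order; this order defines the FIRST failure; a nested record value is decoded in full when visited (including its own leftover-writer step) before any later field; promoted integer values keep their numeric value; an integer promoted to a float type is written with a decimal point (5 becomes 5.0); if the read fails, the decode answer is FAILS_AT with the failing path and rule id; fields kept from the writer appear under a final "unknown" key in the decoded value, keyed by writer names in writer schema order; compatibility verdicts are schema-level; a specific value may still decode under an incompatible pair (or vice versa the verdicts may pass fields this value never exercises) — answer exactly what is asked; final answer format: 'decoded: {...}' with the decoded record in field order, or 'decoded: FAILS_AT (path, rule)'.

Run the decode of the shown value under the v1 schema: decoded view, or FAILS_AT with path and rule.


decoded: FAILS_AT (meta, R1)

each type pair in User: writer, then reader
decode (reader v1):
  read fails at meta under R1 (no fill)
  => FAILS_AT (meta, R1)
the other User changes do not affect what is asked:
  removed field seq from record User (its key "seq" joins the reserved list) -> matters for User compatibility verdicts, not for this value's decode
  added field latitude to record Address: optional float32, tag 21 (in v2 it sits immediately before age) -> matters for User compatibility verdicts, not for this value's decode
  field blob in record Address: tag 6 changed to 34 -> no rule fires on it and the decoded User view is identical with or without it


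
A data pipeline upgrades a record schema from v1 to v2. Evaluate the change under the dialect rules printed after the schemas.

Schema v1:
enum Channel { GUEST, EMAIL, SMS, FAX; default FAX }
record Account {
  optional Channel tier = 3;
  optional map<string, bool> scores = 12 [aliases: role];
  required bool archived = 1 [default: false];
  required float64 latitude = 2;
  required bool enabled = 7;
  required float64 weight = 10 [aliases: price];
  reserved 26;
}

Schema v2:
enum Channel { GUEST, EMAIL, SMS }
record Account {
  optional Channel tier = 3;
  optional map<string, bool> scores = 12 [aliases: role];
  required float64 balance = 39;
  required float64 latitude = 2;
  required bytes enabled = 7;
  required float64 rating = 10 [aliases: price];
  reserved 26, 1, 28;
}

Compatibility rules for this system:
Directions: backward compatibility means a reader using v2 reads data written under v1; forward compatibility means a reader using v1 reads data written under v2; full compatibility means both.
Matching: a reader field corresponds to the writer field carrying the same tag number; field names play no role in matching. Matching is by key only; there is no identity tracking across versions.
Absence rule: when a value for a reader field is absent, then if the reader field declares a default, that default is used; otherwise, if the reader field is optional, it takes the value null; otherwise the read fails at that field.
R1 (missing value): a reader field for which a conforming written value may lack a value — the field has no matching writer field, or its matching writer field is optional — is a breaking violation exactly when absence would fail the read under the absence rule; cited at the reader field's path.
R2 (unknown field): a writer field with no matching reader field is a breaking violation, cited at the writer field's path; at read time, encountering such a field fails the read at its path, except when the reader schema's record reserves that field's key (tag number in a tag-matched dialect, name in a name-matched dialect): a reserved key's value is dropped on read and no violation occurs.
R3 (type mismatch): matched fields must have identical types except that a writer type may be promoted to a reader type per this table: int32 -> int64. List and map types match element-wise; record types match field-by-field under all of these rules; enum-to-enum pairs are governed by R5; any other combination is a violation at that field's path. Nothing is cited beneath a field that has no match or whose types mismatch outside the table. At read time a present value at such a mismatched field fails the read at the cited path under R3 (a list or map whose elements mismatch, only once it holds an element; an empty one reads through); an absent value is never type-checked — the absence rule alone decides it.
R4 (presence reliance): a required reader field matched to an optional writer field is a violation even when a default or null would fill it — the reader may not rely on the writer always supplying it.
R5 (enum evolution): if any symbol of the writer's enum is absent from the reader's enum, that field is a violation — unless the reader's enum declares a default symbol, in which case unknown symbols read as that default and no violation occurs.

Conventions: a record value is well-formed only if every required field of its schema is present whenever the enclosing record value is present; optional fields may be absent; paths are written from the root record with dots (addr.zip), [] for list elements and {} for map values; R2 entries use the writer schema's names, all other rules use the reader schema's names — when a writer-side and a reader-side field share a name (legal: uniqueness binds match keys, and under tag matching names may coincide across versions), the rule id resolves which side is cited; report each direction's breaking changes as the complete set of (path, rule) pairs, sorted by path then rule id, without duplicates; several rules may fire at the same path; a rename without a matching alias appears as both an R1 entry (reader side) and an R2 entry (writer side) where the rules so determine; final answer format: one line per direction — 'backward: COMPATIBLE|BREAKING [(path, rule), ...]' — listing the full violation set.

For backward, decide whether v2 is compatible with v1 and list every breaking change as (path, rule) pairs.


backward: BREAKING [(balance, R1), (enabled, R3), (tier, R5)]

the writer's type comes first in each Account pair
backward pass over Account, reader schema v2, writer schema v1:
  tier <- tier (Channel -> Channel, writer optional)
  scores <- scores (map<string, bool> -> map<string, bool>, writer optional)
  balance has no writer counterpart
  latitude <- latitude (float64 -> float64, writer required)
  enabled <- enabled (bool -> bytes, writer required)
  rating <- weight (float64 -> float64, writer required)
  leftover writer field: archived
  rule R1 violated at balance
  rule R3 violated at enabled
  rule R5 violated at tier
  backward on Account therefore BREAKING (3)
remaining Account differences; none change what is asked:
  removed field archived from record Account (its key 1 joins the reserved list) -> inert for the asked Account verdict: nothing fires
  renamed field weight to rating in record Account -> inert for the asked Account verdict: nothing fires


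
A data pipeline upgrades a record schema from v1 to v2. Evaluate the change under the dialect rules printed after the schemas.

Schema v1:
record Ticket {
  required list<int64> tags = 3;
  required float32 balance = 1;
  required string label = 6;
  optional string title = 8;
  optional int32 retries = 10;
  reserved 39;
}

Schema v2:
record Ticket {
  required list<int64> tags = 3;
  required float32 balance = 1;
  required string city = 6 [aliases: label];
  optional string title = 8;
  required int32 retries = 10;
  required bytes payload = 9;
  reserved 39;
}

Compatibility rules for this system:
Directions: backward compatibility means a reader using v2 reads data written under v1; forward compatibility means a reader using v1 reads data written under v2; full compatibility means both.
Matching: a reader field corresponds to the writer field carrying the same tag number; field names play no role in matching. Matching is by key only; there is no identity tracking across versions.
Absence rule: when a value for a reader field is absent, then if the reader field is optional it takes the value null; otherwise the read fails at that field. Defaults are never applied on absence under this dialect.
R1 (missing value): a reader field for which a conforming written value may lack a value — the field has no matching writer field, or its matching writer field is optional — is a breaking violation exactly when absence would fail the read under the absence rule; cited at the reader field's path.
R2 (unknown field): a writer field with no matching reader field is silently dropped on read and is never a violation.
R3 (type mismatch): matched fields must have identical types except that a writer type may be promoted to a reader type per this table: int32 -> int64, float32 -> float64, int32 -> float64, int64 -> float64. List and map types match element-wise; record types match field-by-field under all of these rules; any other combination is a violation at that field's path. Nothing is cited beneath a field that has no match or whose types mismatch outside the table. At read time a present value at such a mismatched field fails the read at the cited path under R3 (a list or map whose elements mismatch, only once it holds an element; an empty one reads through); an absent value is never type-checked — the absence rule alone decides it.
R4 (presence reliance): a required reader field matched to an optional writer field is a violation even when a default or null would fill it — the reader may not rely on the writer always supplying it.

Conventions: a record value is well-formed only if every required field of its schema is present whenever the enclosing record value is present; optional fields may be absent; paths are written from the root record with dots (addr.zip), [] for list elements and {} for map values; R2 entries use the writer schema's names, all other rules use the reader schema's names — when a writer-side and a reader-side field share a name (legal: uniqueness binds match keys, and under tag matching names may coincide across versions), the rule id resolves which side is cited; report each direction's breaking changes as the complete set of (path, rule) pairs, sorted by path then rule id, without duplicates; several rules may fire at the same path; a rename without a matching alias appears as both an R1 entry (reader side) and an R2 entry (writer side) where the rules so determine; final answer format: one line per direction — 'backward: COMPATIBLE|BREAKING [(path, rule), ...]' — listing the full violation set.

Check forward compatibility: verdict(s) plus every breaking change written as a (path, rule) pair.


forward: COMPATIBLE []

each type pair in Ticket: writer, then reader
forward for Ticket (reader v1, writer v2):
  tags: paired with writer tags (list<int64> -> list<int64>; writer required)
  balance: paired with writer balance (float32 -> float32; writer required)
  label: paired with writer city (string -> string; writer required)
  title: paired with writer title (string -> string; writer optional)
  retries: paired with writer retries (int32 -> int32; writer required)
  payload (writer side), unknown to reader
  => forward verdict for Ticket: COMPATIBLE, no violations
the other Ticket changes do not affect what is asked:
  field retries in record Ticket: optional changed to required -> matters only for Ticket's backward compatibility — outside the asked direction
  added field payload to record Ticket: required bytes, tag 9 (in v2 it sits last) -> matters only for Ticket's backward compatibility — outside the asked direction
  renamed field label to city in record Ticket (alias label declared on the renamed field) -> inert for the asked Ticket verdict: nothing fires
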